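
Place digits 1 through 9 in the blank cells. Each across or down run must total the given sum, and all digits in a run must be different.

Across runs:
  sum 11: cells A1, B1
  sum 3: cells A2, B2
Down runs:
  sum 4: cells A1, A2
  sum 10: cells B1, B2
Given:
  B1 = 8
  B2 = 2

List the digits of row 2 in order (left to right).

1 2

3 in 2 cells must be {1,2}; 4 in 2 cells must be {1,3}.
A1 = 11 − 8 = 3 completes the 11 across.
A2 = 3 − 2 = 1 completes the 3 across.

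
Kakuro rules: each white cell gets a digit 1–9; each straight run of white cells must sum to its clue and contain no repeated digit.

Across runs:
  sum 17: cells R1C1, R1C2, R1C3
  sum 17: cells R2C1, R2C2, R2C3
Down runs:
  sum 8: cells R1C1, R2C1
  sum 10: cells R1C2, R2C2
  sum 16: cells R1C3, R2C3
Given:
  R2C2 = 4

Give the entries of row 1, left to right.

2, 6, 9

16 in 2 cells must be {7,9}.
R1C2 = 10 − 4 = 6 completes the 10 down.
Given what's placed, R2C3 must be 7 to fit the 17 across and 16 down.
R1C3 = 16 − 7 = 9 completes the 16 down.
R2C1 = 17 − 11 = 6 completes the 17 across.
R1C1 = 17 − 15 = 2 completes the 17 across.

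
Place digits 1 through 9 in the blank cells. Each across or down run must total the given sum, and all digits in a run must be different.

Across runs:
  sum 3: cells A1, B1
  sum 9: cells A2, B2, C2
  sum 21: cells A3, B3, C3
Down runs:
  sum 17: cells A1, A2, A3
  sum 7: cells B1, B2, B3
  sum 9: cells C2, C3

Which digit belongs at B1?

3 in 2 cells must be {1,2}; 7 in 3 cells must be {1,2,4}.
Only 4 fits B3 under both its across sum 21 and down sum 7.
Given what's placed, C3 must be 8 to fit the 21 across and 9 down.
C2 = 9 − 8 = 1 completes the 9 down.
A3 = 21 − 12 = 9 completes the 21 across.
B2 = 2: the only remaining digit allowed by both the 9 across and the 7 down.
B1 = 7 − 6 = 1 completes the 7 down.

1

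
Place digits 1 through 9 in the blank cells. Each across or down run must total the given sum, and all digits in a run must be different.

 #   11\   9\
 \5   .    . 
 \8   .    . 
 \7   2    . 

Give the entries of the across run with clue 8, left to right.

R3C2 = 7 − 2 = 5 completes the 7 across.
Nothing is forced directly, so branch on R1C2, whose candidates are 1 or 3. If R1C2 = 3: then R1C1 would have to be in {2} for the 5 across but in {1,3,4,5,6,8} for the 11 down — contradiction. So R1C2 = 1.
R1C1 = 5 − 1 = 4 completes the 5 across.
R2C1 = 11 − 6 = 5 completes the 11 down.
R2C2 = 8 − 5 = 3 completes the 8 across.

5 3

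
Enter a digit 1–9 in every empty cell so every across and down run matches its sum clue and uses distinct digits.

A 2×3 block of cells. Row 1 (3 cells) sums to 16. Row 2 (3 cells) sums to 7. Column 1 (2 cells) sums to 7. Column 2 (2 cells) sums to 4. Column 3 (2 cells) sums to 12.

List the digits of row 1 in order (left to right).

5, 3, 8

7 in 3 cells must be {1,2,4}; 4 in 2 cells must be {1,3}.
The 7 across and the 4 down share only 1, so (2,2) = 1.
Given what's placed, (2,3) must be 4 to fit the 7 across and 12 down.
(1,2) = 4 − 1 = 3 completes the 4 down.
(1,3) = 12 − 4 = 8 completes the 12 down.
(2,1) = 7 − 5 = 2 completes the 7 across.
(1,1) = 16 − 11 = 5 completes the 16 across.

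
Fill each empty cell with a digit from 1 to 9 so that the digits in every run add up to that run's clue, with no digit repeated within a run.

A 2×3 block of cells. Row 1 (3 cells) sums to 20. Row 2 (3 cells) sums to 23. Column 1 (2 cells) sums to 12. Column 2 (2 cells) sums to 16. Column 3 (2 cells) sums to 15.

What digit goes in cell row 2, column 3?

23 in 3 cells must be {6,8,9}; 16 in 2 cells must be {7,9}.
The 23 across and the 16 down share only 9, so (2,2) = 9.
(1,2) = 16 − 9 = 7 completes the 16 down.
Given what's placed, (2,1) must be 8 to fit the 23 across and 12 down.
(2,3) = 23 − 17 = 6 completes the 23 across.
(1,1) = 12 − 8 = 4 completes the 12 down.
(1,3) = 20 − 11 = 9 completes the 20 across.

6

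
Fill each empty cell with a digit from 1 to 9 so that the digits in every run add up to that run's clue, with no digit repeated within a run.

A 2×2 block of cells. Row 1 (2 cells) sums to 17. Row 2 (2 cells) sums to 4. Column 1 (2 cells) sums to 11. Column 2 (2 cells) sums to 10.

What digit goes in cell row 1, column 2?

17 in 2 cells must be {8,9}; 4 in 2 cells must be {1,3}.
The 4 across and the 11 down share only 3, so (2,1) = 3.
(2,2) = 4 − 3 = 1 completes the 4 across.
(1,1) = 11 − 3 = 8 completes the 11 down.
(1,2) = 17 − 8 = 9 completes the 17 across.

9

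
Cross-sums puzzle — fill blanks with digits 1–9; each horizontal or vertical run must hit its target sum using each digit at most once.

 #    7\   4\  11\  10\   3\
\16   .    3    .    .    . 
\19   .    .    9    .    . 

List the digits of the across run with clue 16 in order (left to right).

4 3 2 6 1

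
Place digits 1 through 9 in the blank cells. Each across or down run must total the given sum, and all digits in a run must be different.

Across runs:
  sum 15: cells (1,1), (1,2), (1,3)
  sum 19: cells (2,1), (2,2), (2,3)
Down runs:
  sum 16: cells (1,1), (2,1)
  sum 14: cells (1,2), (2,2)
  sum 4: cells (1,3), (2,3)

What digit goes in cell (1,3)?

1

16 in 2 cells must be {7,9}; 4 in 2 cells must be {1,3}.
The 19 across and the 4 down share only 3, so (2,3) = 3.
(1,3) = 4 − 3 = 1 completes the 4 down.
Given what's placed, (2,2) must be 9 to fit the 19 across and 14 down.
(1,1) = 9: the only remaining digit allowed by both the 15 across and the 16 down.
(1,2) = 15 − 10 = 5 completes the 15 across.
(2,1) = 19 − 12 = 7 completes the 19 across.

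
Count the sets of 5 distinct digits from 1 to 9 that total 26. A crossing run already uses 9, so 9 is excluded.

5 distinct digits from 1–9 sum between 15 and 35.
Dropping sets that contain 9.
Enumerating: {1,4,6,7,8}, {2,3,6,7,8}, {2,4,5,7,8}, {3,4,5,6,8}.

4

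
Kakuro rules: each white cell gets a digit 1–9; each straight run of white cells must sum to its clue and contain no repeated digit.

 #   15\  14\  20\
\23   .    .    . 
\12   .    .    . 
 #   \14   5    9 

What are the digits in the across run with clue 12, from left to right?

6 1 5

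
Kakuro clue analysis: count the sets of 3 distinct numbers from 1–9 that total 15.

3 distinct digits from 1–9 sum between 6 and 24.

8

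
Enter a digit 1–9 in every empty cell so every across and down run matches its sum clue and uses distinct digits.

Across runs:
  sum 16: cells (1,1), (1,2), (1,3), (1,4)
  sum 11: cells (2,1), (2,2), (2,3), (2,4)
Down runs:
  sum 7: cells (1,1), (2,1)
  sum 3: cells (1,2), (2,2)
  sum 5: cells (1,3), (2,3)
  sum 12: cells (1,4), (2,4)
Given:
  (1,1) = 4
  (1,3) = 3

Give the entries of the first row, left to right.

11 in 4 cells must be {1,2,3,5}; 3 in 2 cells must be {1,2}.
(2,1) = 7 − 4 = 3 completes the 7 down.
(2,3) = 5 − 3 = 2 completes the 5 down.
Given what's placed, (2,4) must be 5 to fit the 11 across and 12 down.
(1,4) = 12 − 5 = 7 completes the 12 down.
(2,2) = 11 − 10 = 1 completes the 11 across.
(1,2) = 16 − 14 = 2 completes the 16 across.

4 2 3 7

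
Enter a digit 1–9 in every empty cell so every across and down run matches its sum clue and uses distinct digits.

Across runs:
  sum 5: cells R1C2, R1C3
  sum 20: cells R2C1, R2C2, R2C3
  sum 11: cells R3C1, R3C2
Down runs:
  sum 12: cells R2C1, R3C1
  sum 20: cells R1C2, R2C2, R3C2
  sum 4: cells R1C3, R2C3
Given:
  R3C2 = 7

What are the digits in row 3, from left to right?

4 7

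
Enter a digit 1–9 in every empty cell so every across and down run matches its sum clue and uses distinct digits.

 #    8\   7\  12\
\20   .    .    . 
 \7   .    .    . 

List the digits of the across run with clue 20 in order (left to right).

7, 5, 8

7 in 3 cells must be {1,2,4}.
The 7 across and the 12 down share only 4, so R2C3 = 4.
R1C3 = 12 − 4 = 8 completes the 12 down.
Nothing is forced directly, so branch on R1C2, whose candidates are 3 or 5. If R1C2 = 3: then R1C1 would have to be in {9} for the 20 across but in {1,2,3,5,6,7} for the 8 down — contradiction. So R1C2 = 5.
R1C1 = 20 − 13 = 7 completes the 20 across.
R2C1 = 8 − 7 = 1 completes the 8 down.
R2C2 = 7 − 5 = 2 completes the 7 across.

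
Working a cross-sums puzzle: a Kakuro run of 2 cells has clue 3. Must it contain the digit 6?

The only way to make 3 from 2 distinct digits is {1,2}, which does not contain 6.

No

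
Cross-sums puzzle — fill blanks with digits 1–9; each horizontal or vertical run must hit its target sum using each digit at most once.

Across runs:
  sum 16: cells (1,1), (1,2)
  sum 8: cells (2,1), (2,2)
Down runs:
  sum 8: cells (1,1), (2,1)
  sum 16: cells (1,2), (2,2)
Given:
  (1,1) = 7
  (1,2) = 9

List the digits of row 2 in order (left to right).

1 7

16 in 2 cells must be {7,9}.
(2,1) = 8 − 7 = 1 completes the 8 down.
(2,2) = 8 − 1 = 7 completes the 8 across.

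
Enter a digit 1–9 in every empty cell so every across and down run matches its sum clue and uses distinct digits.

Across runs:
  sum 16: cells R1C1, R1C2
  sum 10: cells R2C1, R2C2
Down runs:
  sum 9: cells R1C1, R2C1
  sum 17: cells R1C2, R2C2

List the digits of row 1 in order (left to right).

7, 9

16 in 2 cells must be {7,9}; 17 in 2 cells must be {8,9}.
The 16 across and the 9 down share only 7, so R1C1 = 7.
R1C2 = 16 − 7 = 9 completes the 16 across.
R2C1 = 9 − 7 = 2 completes the 9 down.
R2C2 = 10 − 2 = 8 completes the 10 across.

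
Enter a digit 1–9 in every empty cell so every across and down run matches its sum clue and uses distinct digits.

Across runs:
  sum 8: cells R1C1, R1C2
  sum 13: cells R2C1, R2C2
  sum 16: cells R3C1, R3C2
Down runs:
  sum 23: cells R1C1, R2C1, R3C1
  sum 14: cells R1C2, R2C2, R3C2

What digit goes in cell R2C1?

16 in 2 cells must be {7,9}; 23 in 3 cells must be {6,8,9}.
The 8 across and the 23 down share only 6, so R1C1 = 6.
R1C2 = 8 − 6 = 2 completes the 8 across.
Given what's placed, R3C1 must be 9 to fit the 16 across and 23 down.
R3C2 = 16 − 9 = 7 completes the 16 across.
R2C1 = 23 − 15 = 8 completes the 23 down.
R2C2 = 13 − 8 = 5 completes the 13 across.

8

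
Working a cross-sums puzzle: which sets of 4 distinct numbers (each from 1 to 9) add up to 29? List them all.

4 distinct digits from 1–9 sum between 10 and 30.
Only one set works: {5,7,8,9}.

{5,7,8,9}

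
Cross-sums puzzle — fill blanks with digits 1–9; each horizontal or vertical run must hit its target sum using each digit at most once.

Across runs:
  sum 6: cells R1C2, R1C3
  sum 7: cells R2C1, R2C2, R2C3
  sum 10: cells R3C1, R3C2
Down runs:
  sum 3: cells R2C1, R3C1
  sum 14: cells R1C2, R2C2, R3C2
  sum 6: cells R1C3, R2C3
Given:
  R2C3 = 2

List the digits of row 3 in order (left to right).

7 in 3 cells must be {1,2,4}; 3 in 2 cells must be {1,2}.
R1C3 = 6 − 2 = 4 completes the 6 down.
Given what's placed, R2C1 must be 1 to fit the 7 across and 3 down.
R2C2 = 7 − 3 = 4 completes the 7 across.
R3C1 = 3 − 1 = 2 completes the 3 down.
R3C2 = 10 − 2 = 8 completes the 10 across.
R1C2 = 6 − 4 = 2 completes the 6 across.

2 8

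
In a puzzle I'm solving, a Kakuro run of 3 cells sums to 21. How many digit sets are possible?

3 distinct digits from 1–9 sum between 6 and 24.
Enumerating: {4,8,9}, {5,7,9}, {6,7,8}.

3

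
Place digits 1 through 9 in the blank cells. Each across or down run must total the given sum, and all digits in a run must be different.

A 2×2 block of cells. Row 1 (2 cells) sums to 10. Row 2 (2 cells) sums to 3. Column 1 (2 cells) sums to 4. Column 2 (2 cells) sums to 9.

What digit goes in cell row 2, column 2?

2

3 in 2 cells must be {1,2}; 4 in 2 cells must be {1,3}.
The 3 across and the 4 down share only 1, so (2,1) = 1.
(2,2) = 3 − 1 = 2 completes the 3 across.
(1,1) = 4 − 1 = 3 completes the 4 down.
(1,2) = 10 − 3 = 7 completes the 10 across.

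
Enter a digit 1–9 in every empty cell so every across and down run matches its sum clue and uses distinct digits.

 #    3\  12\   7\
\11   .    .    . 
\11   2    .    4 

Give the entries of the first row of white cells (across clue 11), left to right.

1, 7, 3

3 in 2 cells must be {1,2}.
R1C1 = 3 − 2 = 1 completes the 3 down.
R1C3 = 7 − 4 = 3 completes the 7 down.
R2C2 = 11 − 6 = 5 completes the 11 across.
R1C2 = 11 − 4 = 7 completes the 11 across.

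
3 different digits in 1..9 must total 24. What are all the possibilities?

{7,8,9}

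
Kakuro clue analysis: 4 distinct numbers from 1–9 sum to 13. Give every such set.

{1,2,3,7}; {1,2,4,6}; {1,3,4,5}

4 distinct digits from 1–9 sum between 10 and 30.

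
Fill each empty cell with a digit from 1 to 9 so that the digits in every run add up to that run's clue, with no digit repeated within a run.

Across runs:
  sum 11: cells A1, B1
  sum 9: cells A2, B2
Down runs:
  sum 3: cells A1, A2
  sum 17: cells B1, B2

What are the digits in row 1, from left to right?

2, 9

3 in 2 cells must be {1,2}; 17 in 2 cells must be {8,9}.
The 11 across and the 3 down share only 2, so A1 = 2.
B1 = 11 − 2 = 9 completes the 11 across.
A2 = 3 − 2 = 1 completes the 3 down.
B2 = 9 − 1 = 8 completes the 9 across.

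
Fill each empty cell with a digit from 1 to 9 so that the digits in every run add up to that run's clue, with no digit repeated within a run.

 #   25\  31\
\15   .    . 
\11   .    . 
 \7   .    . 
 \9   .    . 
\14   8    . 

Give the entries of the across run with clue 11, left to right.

4 7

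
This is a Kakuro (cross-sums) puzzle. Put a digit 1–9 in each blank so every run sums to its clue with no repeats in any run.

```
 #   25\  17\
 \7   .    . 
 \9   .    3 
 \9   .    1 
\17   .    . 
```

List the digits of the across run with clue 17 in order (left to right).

17 in 2 cells must be {8,9}.
R2C1 = 9 − 3 = 6 completes the 9 across.
R3C1 = 9 − 1 = 8 completes the 9 across.
R4C1 = 9: the only remaining digit allowed by both the 17 across and the 25 down.
R4C2 = 17 − 9 = 8 completes the 17 across.
R1C1 = 25 − 23 = 2 completes the 25 down.
R1C2 = 7 − 2 = 5 completes the 7 across.

9 8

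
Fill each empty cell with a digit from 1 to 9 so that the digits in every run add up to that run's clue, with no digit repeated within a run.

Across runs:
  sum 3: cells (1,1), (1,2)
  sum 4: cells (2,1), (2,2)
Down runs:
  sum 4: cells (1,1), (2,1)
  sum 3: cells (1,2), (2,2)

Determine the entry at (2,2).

1

3 in 2 cells must be {1,2}; 4 in 2 cells must be {1,3}.
The 3 across and the 4 down share only 1, so (1,1) = 1.
(1,2) = 3 − 1 = 2 completes the 3 across.
(2,1) = 4 − 1 = 3 completes the 4 down.
(2,2) = 4 − 3 = 1 completes the 4 across.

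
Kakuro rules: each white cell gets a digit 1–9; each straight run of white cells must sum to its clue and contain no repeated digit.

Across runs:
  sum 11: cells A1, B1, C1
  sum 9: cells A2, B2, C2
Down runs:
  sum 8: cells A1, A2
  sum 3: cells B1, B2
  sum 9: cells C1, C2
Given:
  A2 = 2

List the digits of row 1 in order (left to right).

3 in 2 cells must be {1,2}.
A1 = 8 − 2 = 6 completes the 8 down.
B2 = 1: the only remaining digit allowed by both the 9 across and the 3 down.
C2 = 9 − 3 = 6 completes the 9 across.
B1 = 3 − 1 = 2 completes the 3 down.
C1 = 11 − 8 = 3 completes the 11 across.

6 2 3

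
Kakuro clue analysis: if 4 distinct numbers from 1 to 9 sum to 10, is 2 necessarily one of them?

The only way to make 10 from 4 distinct digits is {1,2,3,4}, which contains 2.

Yes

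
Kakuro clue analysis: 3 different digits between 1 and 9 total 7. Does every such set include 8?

No

The only way to make 7 from 3 distinct digits is {1,2,4}, which does not contain 8.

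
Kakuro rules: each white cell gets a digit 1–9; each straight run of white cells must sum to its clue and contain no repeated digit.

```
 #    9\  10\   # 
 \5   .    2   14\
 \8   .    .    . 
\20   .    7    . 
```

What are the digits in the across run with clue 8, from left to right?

R1C1 = 5 − 2 = 3 completes the 5 across.
R2C2 = 10 − 9 = 1 completes the 10 down.
R2C3 = 5: the only remaining digit allowed by both the 8 across and the 14 down.
R3C3 = 14 − 5 = 9 completes the 14 down.
R2C1 = 8 − 6 = 2 completes the 8 across.
R3C1 = 20 − 16 = 4 completes the 20 across.

2, 1, 5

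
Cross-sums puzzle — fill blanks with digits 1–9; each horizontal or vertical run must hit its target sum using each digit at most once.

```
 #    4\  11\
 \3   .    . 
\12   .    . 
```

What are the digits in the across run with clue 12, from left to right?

3 9

3 in 2 cells must be {1,2}; 4 in 2 cells must be {1,3}.
The 3 across and the 4 down share only 1, so R1C1 = 1.
R1C2 = 3 − 1 = 2 completes the 3 across.
R2C1 = 4 − 1 = 3 completes the 4 down.
R2C2 = 12 − 3 = 9 completes the 12 across.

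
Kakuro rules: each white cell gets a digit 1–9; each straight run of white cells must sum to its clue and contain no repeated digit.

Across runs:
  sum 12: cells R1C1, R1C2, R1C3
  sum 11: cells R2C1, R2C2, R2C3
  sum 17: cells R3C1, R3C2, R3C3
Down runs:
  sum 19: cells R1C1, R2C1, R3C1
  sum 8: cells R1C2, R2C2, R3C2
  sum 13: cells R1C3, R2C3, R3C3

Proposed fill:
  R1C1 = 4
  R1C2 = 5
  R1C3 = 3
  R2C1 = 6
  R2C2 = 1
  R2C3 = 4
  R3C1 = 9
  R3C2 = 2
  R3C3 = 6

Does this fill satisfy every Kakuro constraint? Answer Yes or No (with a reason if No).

Across: 4+5+3=12; 6+1+4=11; 9+2+6=17. Down: 4+6+9=19; 5+1+2=8; 3+4+6=13. No digit repeats within any run.

Yes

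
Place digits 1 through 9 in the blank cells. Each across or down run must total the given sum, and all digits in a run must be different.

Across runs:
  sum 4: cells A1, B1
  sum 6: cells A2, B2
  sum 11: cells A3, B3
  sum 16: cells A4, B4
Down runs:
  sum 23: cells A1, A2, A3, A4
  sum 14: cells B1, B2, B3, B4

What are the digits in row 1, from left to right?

4 in 2 cells must be {1,3}; 16 in 2 cells must be {7,9}.
Only 7 fits B4 under both its across sum 16 and down sum 14.
Given what's placed, B1 must be 1 to fit the 4 across and 14 down.
A4 = 16 − 7 = 9 completes the 16 across.
A1 = 4 − 1 = 3 completes the 4 across.

3 1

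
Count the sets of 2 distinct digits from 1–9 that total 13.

2 distinct digits from 1–9 sum between 3 and 17.
Enumerating: {4,9}, {5,8}, {6,7}.

3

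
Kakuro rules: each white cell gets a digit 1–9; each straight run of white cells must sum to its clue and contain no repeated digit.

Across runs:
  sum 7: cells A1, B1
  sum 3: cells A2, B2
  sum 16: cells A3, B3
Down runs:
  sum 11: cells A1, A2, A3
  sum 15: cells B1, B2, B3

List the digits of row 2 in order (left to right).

1 2

3 in 2 cells must be {1,2}; 16 in 2 cells must be {7,9}.
The 16 across and the 11 down share only 7, so A3 = 7.
B3 = 16 − 7 = 9 completes the 16 across.
Given what's placed, A2 must be 1 to fit the 3 across and 11 down.
B2 = 3 − 1 = 2 completes the 3 across.
A1 = 11 − 8 = 3 completes the 11 down.
B1 = 7 − 3 = 4 completes the 7 across.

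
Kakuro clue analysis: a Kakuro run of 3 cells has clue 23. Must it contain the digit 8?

The only way to make 23 from 3 distinct digits is {6,8,9}, which contains 8.

Yes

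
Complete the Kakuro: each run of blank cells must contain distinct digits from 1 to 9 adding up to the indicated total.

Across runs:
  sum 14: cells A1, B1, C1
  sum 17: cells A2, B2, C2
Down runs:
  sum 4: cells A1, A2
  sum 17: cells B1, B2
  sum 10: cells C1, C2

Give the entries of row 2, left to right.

4 in 2 cells must be {1,3}; 17 in 2 cells must be {8,9}.
Nothing is forced directly, so branch on B1, whose candidates are 8 or 9. If B1 = 8: that forces A1 = 1, after which C1 would have to be in {5} for the 14 across but in {1,2,3,4,6,7,8,9} for the 10 down — contradiction. So B1 = 9.
B2 = 17 − 9 = 8 completes the 17 down.
Given what's placed, A2 must be 3 to fit the 17 across and 4 down.
C2 = 17 − 11 = 6 completes the 17 across.
A1 = 4 − 3 = 1 completes the 4 down.
C1 = 14 − 10 = 4 completes the 14 across.

3 8 6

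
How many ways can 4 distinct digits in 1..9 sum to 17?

9

4 distinct digits from 1–9 sum between 10 and 30.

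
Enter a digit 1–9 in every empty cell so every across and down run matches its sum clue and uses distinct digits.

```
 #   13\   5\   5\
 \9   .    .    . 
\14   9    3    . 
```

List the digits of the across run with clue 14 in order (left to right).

9 3 2

R1C1 = 13 − 9 = 4 completes the 13 down.
R1C2 = 5 − 3 = 2 completes the 5 down.
R1C3 = 9 − 6 = 3 completes the 9 across.
R2C3 = 14 − 12 = 2 completes the 14 across.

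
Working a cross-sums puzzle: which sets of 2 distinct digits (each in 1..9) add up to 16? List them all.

{7,9}

2 distinct digits from 1–9 sum between 3 and 17.
Only one set works: {7,9}.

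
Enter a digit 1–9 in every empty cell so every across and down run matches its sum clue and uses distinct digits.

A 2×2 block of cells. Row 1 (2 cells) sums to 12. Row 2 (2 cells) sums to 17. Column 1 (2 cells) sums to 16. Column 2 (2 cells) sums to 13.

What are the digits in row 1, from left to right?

17 in 2 cells must be {8,9}; 16 in 2 cells must be {7,9}.
The 17 across and the 16 down share only 9, so (2,1) = 9.
(2,2) = 17 − 9 = 8 completes the 17 across.
(1,1) = 16 − 9 = 7 completes the 16 down.
(1,2) = 12 − 7 = 5 completes the 12 across.

7 5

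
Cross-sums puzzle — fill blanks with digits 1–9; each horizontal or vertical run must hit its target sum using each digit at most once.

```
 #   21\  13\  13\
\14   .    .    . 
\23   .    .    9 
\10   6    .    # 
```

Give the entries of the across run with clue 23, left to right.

8, 6, 9

23 in 3 cells must be {6,8,9}.
R1C3 = 13 − 9 = 4 completes the 13 down.
Given what's placed, R2C1 must be 8 to fit the 23 across and 21 down.
R2C2 = 23 − 17 = 6 completes the 23 across.
R3C2 = 10 − 6 = 4 completes the 10 across.
R1C1 = 21 − 14 = 7 completes the 21 down.
R1C2 = 14 − 11 = 3 completes the 14 across.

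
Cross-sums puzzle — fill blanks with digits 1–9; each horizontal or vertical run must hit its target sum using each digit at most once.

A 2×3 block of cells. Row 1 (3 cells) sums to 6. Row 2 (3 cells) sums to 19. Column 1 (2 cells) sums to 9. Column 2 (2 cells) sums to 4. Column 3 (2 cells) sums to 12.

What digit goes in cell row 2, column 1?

6 in 3 cells must be {1,2,3}; 4 in 2 cells must be {1,3}.
The 6 across and the 12 down share only 3, so (1,3) = 3.
The 19 across and the 4 down share only 3, so (2,2) = 3.
(2,3) = 12 − 3 = 9 completes the 12 down.
(1,2) = 4 − 3 = 1 completes the 4 down.
(2,1) = 19 − 12 = 7 completes the 19 across.
(1,1) = 6 − 4 = 2 completes the 6 across.

7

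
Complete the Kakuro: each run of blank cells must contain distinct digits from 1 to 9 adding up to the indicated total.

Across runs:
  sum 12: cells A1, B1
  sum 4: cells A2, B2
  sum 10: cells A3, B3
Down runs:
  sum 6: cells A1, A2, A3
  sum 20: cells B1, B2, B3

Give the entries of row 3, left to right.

2 8

4 in 2 cells must be {1,3}; 6 in 3 cells must be {1,2,3}.
The 12 across and the 6 down share only 3, so A1 = 3.
B1 = 12 − 3 = 9 completes the 12 across.
Given what's placed, A2 must be 1 to fit the 4 across and 6 down.
B2 = 4 − 1 = 3 completes the 4 across.
A3 = 6 − 4 = 2 completes the 6 down.
B3 = 10 − 2 = 8 completes the 10 across.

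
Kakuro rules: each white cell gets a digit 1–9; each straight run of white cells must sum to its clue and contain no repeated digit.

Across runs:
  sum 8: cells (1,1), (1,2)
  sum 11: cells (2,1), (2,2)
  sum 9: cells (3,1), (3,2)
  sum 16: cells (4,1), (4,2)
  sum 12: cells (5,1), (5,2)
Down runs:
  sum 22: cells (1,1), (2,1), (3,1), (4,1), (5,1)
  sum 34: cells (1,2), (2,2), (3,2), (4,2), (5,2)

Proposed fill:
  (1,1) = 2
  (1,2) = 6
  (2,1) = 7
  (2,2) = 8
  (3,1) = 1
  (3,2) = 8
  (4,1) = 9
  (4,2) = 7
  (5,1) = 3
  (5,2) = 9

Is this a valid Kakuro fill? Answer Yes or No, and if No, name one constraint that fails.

No — the down run (1,2)–(5,2) sums to 38, not 34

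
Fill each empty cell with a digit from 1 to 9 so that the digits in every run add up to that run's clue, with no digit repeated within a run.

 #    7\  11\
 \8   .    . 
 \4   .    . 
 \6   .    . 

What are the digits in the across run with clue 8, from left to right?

4 in 2 cells must be {1,3}; 7 in 3 cells must be {1,2,4}.
The 4 across and the 7 down share only 1, so R2C1 = 1.
R2C2 = 4 − 1 = 3 completes the 4 across.
Given what's placed, R1C1 must be 2 to fit the 8 across and 7 down.
R1C2 = 8 − 2 = 6 completes the 8 across.
R3C1 = 7 − 3 = 4 completes the 7 down.
R3C2 = 6 − 4 = 2 completes the 6 across.

2 6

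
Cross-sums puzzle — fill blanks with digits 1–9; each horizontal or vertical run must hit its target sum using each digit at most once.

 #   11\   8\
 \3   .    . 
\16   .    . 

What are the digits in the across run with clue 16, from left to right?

9 7

3 in 2 cells must be {1,2}; 16 in 2 cells must be {7,9}.
The 3 across and the 11 down share only 2, so R1C1 = 2.
R1C2 = 3 − 2 = 1 completes the 3 across.
R2C1 = 11 − 2 = 9 completes the 11 down.
R2C2 = 16 − 9 = 7 completes the 16 across.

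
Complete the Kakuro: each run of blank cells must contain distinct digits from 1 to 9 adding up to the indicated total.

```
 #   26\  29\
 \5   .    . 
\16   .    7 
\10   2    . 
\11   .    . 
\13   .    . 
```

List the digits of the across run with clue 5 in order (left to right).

3 2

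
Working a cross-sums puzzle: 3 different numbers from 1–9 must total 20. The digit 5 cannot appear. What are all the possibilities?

3 distinct digits from 1–9 sum between 6 and 24.
Dropping sets that contain 5.

{3,8,9}; {4,7,9}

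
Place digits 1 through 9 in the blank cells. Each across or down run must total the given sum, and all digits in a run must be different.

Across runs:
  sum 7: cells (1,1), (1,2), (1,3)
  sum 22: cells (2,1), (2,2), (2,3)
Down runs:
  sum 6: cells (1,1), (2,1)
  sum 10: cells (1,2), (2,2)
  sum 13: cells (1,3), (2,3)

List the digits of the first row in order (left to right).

1, 2, 4

7 in 3 cells must be {1,2,4}.
The 7 across and the 13 down share only 4, so (1,3) = 4.
The 22 across and the 6 down share only 5, so (2,1) = 5.
(2,3) = 13 − 4 = 9 completes the 13 down.
(1,1) = 6 − 5 = 1 completes the 6 down.
(1,2) = 7 − 5 = 2 completes the 7 across.
(2,2) = 22 − 14 = 8 completes the 22 across.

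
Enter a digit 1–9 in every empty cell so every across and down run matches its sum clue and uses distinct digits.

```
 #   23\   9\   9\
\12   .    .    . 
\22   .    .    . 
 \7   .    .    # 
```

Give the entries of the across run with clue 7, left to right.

23 in 3 cells must be {6,8,9}.
Only 6 fits R3C1 under both its across sum 7 and down sum 23.
R3C2 = 7 − 6 = 1 completes the 7 across.

6 1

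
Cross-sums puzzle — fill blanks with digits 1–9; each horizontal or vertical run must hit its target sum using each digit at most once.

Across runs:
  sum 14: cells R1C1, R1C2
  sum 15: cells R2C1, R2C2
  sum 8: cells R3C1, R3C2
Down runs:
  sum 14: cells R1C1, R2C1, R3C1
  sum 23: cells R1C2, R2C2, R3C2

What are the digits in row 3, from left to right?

2, 6

23 in 3 cells must be {6,8,9}.
The 8 across and the 23 down share only 6, so R3C2 = 6.
R3C1 = 8 − 6 = 2 completes the 8 across.
Nothing is forced directly, so branch on R1C2, whose candidates are 8 or 9. If R1C2 = 8: then R1C1 would have to be in {6} for the 14 across but in {3,4,5,7,8,9} for the 14 down — contradiction. So R1C2 = 9.
R1C1 = 14 − 9 = 5 completes the 14 across.
R2C1 = 14 − 7 = 7 completes the 14 down.
R2C2 = 15 − 7 = 8 completes the 15 across.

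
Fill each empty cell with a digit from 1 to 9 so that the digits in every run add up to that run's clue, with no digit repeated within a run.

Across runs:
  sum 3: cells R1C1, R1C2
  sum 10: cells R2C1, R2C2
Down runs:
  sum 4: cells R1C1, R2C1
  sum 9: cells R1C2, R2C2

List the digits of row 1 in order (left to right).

1 2

3 in 2 cells must be {1,2}; 4 in 2 cells must be {1,3}.
The 3 across and the 4 down share only 1, so R1C1 = 1.
R1C2 = 3 − 1 = 2 completes the 3 across.
R2C1 = 4 − 1 = 3 completes the 4 down.
R2C2 = 10 − 3 = 7 completes the 10 across.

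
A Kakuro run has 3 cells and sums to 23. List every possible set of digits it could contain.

{6,8,9}

3 distinct digits from 1–9 sum between 6 and 24.
Only one set works: {6,8,9}.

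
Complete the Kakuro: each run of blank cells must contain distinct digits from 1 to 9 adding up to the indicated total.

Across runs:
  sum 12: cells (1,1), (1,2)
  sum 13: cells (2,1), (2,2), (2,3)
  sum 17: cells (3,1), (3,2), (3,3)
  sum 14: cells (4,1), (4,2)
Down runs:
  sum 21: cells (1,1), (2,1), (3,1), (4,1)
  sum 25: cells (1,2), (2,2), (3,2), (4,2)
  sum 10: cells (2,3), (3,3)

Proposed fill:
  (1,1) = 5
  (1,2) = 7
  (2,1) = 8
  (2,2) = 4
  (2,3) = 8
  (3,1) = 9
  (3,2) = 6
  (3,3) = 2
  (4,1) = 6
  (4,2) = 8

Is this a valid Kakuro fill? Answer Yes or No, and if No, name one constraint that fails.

No — the down run (1,1)–(4,1) sums to 28, not 21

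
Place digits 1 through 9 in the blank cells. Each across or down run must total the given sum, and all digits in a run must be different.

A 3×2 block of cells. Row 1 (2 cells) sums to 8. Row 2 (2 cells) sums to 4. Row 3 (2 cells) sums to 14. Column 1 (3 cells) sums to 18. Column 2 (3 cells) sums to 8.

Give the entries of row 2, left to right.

4 in 2 cells must be {1,3}.
The 14 across and the 8 down share only 5, so (3,2) = 5.
Given what's placed, (2,2) must be 1 to fit the 4 across and 8 down.
(3,1) = 14 − 5 = 9 completes the 14 across.
(1,2) = 8 − 6 = 2 completes the 8 down.
(2,1) = 4 − 1 = 3 completes the 4 across.
(1,1) = 8 − 2 = 6 completes the 8 across.

3 1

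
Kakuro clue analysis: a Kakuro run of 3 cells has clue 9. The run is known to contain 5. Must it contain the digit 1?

The only way to make 9 from 3 distinct digits under that restriction is {1,3,5}, which contains 1.

Yes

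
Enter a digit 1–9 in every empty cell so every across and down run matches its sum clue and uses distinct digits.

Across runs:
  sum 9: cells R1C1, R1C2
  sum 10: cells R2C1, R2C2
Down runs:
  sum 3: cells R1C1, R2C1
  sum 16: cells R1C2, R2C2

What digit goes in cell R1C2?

7

3 in 2 cells must be {1,2}; 16 in 2 cells must be {7,9}.
The 9 across and the 16 down share only 7, so R1C2 = 7.
R2C2 = 16 − 7 = 9 completes the 16 down.
R1C1 = 9 − 7 = 2 completes the 9 across.
R2C1 = 10 − 9 = 1 completes the 10 across.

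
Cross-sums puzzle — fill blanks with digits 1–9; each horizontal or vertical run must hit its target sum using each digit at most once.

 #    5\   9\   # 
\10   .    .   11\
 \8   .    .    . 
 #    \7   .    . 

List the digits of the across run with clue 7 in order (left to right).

1 6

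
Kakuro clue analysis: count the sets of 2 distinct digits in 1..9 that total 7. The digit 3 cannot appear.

2 distinct digits from 1–9 sum between 3 and 17.
Dropping sets that contain 3.
Enumerating: {1,6}, {2,5}.

2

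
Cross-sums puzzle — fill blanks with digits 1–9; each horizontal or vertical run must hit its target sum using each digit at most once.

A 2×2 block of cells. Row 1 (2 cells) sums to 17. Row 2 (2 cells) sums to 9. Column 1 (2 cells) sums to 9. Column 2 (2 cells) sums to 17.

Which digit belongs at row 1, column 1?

8

17 in 2 cells must be {8,9}.
The 17 across and the 9 down share only 8, so (1,1) = 8.
(1,2) = 17 − 8 = 9 completes the 17 across.
(2,1) = 9 − 8 = 1 completes the 9 down.
(2,2) = 9 − 1 = 8 completes the 9 across.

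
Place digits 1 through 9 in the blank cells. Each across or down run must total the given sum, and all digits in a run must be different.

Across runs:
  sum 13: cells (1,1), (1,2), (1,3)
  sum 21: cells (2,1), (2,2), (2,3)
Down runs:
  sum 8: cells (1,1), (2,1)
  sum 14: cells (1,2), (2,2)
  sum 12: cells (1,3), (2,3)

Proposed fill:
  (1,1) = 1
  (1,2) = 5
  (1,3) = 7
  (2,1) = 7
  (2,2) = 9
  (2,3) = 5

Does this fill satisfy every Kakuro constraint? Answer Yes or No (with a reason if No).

Across: 1+5+7=13; 7+9+5=21. Down: 1+7=8; 5+9=14; 7+5=12. No digit repeats within any run.

Yes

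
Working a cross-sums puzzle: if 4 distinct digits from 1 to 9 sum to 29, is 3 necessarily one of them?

No

The only way to make 29 from 4 distinct digits is {5,7,8,9}, which does not contain 3.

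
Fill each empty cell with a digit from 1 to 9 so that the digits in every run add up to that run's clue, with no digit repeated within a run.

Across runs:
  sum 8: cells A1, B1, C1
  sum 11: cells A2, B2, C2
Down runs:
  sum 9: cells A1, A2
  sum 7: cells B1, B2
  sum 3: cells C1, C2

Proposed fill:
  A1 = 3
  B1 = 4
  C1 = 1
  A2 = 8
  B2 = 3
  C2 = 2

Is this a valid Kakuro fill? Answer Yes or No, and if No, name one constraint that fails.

No — the across run A2–C2 sums to 13, not 11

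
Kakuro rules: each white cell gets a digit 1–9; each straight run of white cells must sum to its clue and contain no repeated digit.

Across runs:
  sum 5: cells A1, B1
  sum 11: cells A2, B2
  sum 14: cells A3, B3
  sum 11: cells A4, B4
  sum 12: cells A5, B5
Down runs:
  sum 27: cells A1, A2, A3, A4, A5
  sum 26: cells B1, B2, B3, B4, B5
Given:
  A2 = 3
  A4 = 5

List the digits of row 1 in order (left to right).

B2 = 11 − 3 = 8 completes the 11 across.
B4 = 11 − 5 = 6 completes the 11 across.
No cell is forced outright now. B3 can only be 5 or 9 (the digits allowed by both its 14 across and its 26 down). If B3 = 9: then A3 would have to be in {5} for the 14 across but in {2,4,6,7,8,9} for the 27 down — contradiction. So B3 = 5.
A3 = 14 − 5 = 9 completes the 14 across.
Nothing is forced directly, so branch on A1, whose candidates are 2 or 4. If A1 = 4: then B1 would have to be in {1} for the 5 across but in {3,4} for the 26 down — contradiction. So A1 = 2.
B1 = 5 − 2 = 3 completes the 5 across.
A5 = 27 − 19 = 8 completes the 27 down.
B5 = 12 − 8 = 4 completes the 12 across.

2, 3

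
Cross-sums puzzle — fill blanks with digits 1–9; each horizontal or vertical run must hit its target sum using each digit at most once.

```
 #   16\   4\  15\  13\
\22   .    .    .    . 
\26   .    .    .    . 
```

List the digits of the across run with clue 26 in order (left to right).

9 3 6 8

16 in 2 cells must be {7,9}; 4 in 2 cells must be {1,3}.
Only 3 fits R2C2 under both its across sum 26 and down sum 4.
R1C2 = 4 − 3 = 1 completes the 4 down.
Given what's placed, R2C1 must be 9 to fit the 26 across and 16 down.
R1C1 = 16 − 9 = 7 completes the 16 down.
No cell is forced outright now. R2C3 can only be 6 or 8 (the digits allowed by both its 26 across and its 15 down). If R2C3 = 8: then R1C3 would have to be in {5,6,8,9} for the 22 across but in {7} for the 15 down — contradiction. So R2C3 = 6.
R1C3 = 15 − 6 = 9 completes the 15 down.
R1C4 = 22 − 17 = 5 completes the 22 across.
R2C4 = 26 − 18 = 8 completes the 26 across.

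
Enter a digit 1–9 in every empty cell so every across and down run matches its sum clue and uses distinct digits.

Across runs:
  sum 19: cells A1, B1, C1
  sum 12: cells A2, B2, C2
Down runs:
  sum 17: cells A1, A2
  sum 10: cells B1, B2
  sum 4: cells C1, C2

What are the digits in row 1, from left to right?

9 7 3

17 in 2 cells must be {8,9}; 4 in 2 cells must be {1,3}.
The 19 across and the 4 down share only 3, so C1 = 3.
C2 = 4 − 3 = 1 completes the 4 down.
Given what's placed, A1 must be 9 to fit the 19 across and 17 down.
B1 = 19 − 12 = 7 completes the 19 across.
A2 = 17 − 9 = 8 completes the 17 down.
B2 = 12 − 9 = 3 completes the 12 across.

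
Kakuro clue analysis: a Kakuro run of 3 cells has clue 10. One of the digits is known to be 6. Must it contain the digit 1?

Yes

The only way to make 10 from 3 distinct digits under that restriction is {1,3,6}, which contains 1.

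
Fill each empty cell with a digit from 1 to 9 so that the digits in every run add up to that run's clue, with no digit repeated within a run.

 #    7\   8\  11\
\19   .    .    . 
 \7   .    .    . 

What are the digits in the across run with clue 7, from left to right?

7 in 3 cells must be {1,2,4}.
Nothing is forced directly, so branch on R2C2, whose candidates are 1 or 2. If R2C2 = 2: that forces R1C2 = 6, R2C3 = 4, after which R1C3 would have to be in {4,5,8,9} for the 19 across but in {7} for the 11 down — contradiction. So R2C2 = 1.
R1C2 = 8 − 1 = 7 completes the 8 down.
Nothing is forced directly, so branch on R2C1, whose candidates are 2 or 4. If R2C1 = 2: then R1C1 would have to be in {3,4,8,9} for the 19 across but in {5} for the 7 down — contradiction. So R2C1 = 4.
R1C1 = 7 − 4 = 3 completes the 7 down.
R1C3 = 19 − 10 = 9 completes the 19 across.
R2C3 = 7 − 5 = 2 completes the 7 across.

4 1 2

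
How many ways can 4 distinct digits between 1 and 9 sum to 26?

4 distinct digits from 1–9 sum between 10 and 30.
Enumerating: {2,7,8,9}, {3,6,8,9}, {4,5,8,9}, {4,6,7,9}, {5,6,7,8}.

5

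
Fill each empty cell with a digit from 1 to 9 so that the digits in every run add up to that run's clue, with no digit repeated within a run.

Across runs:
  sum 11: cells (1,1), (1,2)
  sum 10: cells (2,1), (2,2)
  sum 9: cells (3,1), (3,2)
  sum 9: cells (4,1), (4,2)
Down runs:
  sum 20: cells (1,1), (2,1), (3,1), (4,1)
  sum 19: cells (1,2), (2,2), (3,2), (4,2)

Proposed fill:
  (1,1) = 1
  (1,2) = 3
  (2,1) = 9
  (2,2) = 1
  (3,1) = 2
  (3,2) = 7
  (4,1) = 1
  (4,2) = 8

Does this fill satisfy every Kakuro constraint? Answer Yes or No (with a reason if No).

No — the down run (1,1)–(4,1) sums to 13, not 20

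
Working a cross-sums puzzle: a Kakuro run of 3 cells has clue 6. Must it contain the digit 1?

The only way to make 6 from 3 distinct digits is {1,2,3}, which contains 1.

Yes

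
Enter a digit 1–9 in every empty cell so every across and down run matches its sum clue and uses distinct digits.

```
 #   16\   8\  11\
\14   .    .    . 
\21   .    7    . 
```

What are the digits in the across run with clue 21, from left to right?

16 in 2 cells must be {7,9}.
R1C2 = 8 − 7 = 1 completes the 8 down.
R2C1 = 9: the only remaining digit allowed by both the 21 across and the 16 down.
R2C3 = 21 − 16 = 5 completes the 21 across.
R1C1 = 16 − 9 = 7 completes the 16 down.
R1C3 = 14 − 8 = 6 completes the 14 across.

9, 7, 5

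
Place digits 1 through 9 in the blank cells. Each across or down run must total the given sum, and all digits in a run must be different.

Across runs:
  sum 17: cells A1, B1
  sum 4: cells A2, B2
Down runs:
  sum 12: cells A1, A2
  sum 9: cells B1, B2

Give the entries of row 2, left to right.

17 in 2 cells must be {8,9}; 4 in 2 cells must be {1,3}.
The 17 across and the 9 down share only 8, so B1 = 8.
The 4 across and the 12 down share only 3, so A2 = 3.
B2 = 4 − 3 = 1 completes the 4 across.
A1 = 17 − 8 = 9 completes the 17 across.

3 1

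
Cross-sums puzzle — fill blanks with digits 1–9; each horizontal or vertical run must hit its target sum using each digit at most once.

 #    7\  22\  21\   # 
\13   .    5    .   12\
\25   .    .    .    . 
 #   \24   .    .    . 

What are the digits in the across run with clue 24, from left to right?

8, 7, 9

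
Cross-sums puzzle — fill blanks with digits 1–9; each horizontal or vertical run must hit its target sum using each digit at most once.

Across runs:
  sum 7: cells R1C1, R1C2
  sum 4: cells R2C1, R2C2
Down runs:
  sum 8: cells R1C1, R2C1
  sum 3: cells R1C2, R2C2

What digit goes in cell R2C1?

4 in 2 cells must be {1,3}; 3 in 2 cells must be {1,2}.
The 4 across and the 3 down share only 1, so R2C2 = 1.
R1C2 = 3 − 1 = 2 completes the 3 down.
R2C1 = 4 − 1 = 3 completes the 4 across.
R1C1 = 7 − 2 = 5 completes the 7 across.

3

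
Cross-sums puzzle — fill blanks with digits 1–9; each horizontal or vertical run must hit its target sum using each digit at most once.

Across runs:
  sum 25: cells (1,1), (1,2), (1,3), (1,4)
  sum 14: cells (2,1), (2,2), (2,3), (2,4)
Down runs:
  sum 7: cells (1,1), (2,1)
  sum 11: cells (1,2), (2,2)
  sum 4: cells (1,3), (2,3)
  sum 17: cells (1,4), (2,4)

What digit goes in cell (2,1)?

4 in 2 cells must be {1,3}; 17 in 2 cells must be {8,9}.
Only 8 fits (2,4) under both its across sum 14 and down sum 17.
(1,4) = 17 − 8 = 9 completes the 17 down.
Nothing is forced directly, so branch on (1,3), whose candidates are 1 or 3. If (1,3) = 1: then (1,1) would have to be in {7,8} for the 25 across but in {1,2,3,4,5,6} for the 7 down — contradiction. So (1,3) = 3.
(2,3) = 4 − 3 = 1 completes the 4 down.
No cell is forced outright now. (2,1) can only be 2 or 3 (the digits allowed by both its 14 across and its 7 down). If (2,1) = 3: then (1,1) would have to be in {5,6,7,8} for the 25 across but in {4} for the 7 down — contradiction. So (2,1) = 2.

2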